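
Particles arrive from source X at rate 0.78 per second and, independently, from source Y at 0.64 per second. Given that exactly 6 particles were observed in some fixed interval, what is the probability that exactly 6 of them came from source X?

Given the total, each event is independently from source X with probability p = λ_X/(λ_X+λ_Y) = 0.78/1.42 ≈ 0.5493.
So K ~ Binomial(6, 0.78/1.42): P(K = 6) = C(6,6) · (0.78/1.42)^6 · (0.64/1.42)^0 ≈ 0.0275.

0.0275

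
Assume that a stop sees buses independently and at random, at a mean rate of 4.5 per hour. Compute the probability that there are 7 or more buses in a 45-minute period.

0.0561

Over the interval, μ = 4.5 × 0.75 = 3.375 (a 45-minute period = 0.75 hours).
P(N ≥ 7) = 1 − P(N ≤ 6) = 1 − Σ_{j=0}^{6} e^(−μ) μ^j/j! ≈ 0.0561.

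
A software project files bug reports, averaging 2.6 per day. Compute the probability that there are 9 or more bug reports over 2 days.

0.0819

Over the interval, μ = 2.6 × 2 = 5.2 (2 days).
P(N ≥ 9) = 1 − P(N ≤ 8) = 1 − Σ_{j=0}^{8} e^(−μ) μ^j/j! ≈ 0.0819.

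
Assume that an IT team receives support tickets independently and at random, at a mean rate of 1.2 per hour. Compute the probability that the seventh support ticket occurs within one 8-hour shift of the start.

Over the interval, μ = 1.2 × 8 = 9.6 (an 8-hour shift = 8 hours).
The seventh arrival falls in the interval iff at least 7 events occur there: P(S_7 ≤ t) = P(N ≥ 7) = 1 − P(N ≤ 6) ≈ 0.8426.

0.8426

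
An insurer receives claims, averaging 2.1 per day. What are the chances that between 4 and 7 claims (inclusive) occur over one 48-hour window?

Over the interval, μ = 2.1 × 2 = 4.2 (a 48-hour window = 2 days).
P(4 ≤ N ≤ 7) = Σ_{j=4}^{7} e^(−4.2) · 4.2^j/j! ≈ 0.5407.

0.5407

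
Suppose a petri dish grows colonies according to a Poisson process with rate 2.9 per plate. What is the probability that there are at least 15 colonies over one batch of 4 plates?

0.1931

Over the interval, μ = 2.9 × 4 = 11.6 (a batch of 4 plates = 4 plates).
P(N ≥ 15) = 1 − P(N ≤ 14) = 1 − Σ_{j=0}^{14} e^(−μ) μ^j/j! ≈ 0.1931.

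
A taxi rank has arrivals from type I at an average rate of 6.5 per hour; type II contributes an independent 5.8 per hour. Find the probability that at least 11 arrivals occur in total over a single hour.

0.6834

Independent Poisson processes superpose: combined rate λ = 6.5 + 5.8 = 12.3 per hour.
So μ = 12.3.
P(N ≥ 11) = 1 − P(N ≤ 10) ≈ 0.6834.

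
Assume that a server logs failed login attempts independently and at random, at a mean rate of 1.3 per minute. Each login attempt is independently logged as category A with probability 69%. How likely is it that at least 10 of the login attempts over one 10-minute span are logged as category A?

0.4086

Thinning: the login attempts that are logged as category A themselves form a Poisson process with rate 0.69 × 1.3 = 0.897 per minute.
Over the interval, μ = 0.897 × 10 = 8.97 (a 10-minute span = 10 minutes).
P(N ≥ 10) = 1 − P(N ≤ 9) ≈ 0.4086.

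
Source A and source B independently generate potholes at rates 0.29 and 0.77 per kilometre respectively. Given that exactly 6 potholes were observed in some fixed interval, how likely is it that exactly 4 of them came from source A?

Given the total, each event is independently from source A with probability p = λ_A/(λ_A+λ_B) = 0.29/1.06 ≈ 0.2736.
So K ~ Binomial(6, 0.29/1.06): P(K = 4) = C(6,4) · (0.29/1.06)^4 · (0.77/1.06)^2 ≈ 0.0443.

0.0443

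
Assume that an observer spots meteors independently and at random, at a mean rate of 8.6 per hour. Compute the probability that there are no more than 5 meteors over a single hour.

With mean μ = 8.6 per hour,
P(N ≤ 5) = Σ_{j=0}^{5} e^(−μ) μ^j/j! ≈ 0.1422.

0.1422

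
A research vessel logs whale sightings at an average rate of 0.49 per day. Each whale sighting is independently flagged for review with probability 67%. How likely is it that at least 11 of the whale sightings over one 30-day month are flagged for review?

0.3981

Thinning: the whale sightings that are flagged for review themselves form a Poisson process with rate 0.67 × 0.49 = 0.3283 per day.
Over the interval, μ = 0.3283 × 30 = 9.849 (a 30-day month = 30 days).
P(N ≥ 11) = 1 − P(N ≤ 10) ≈ 0.3981.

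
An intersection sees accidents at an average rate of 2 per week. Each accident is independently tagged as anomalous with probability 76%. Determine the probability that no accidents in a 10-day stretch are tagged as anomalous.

0.1140

Thinning: the accidents that are tagged as anomalous themselves form a Poisson process with rate 0.76 × 2 = 1.52 per week.
Over the interval, μ = 1.52 × 10/7 ≈ 2.17143 (a 10-day stretch = 10/7 weeks).
P(N = 0) = e^(−2.17143) · 2.17143^0/0! ≈ 0.1140.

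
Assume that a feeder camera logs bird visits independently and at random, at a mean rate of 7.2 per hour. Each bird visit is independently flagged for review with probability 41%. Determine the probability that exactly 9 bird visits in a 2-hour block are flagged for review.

Thinning: the bird visits that are flagged for review themselves form a Poisson process with rate 0.41 × 7.2 = 2.952 per hour.
Over the interval, μ = 2.952 × 2 = 5.904 (a 2-hour block = 2 hours).
P(N = 9) = e^(−5.904) · 5.904^9/9! ≈ 0.0655.

0.0655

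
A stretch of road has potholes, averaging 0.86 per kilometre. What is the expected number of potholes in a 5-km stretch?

E[N] = λt = 0.86 × 5 = 4.3 (a 5-km stretch = 5 kilometres).

4.3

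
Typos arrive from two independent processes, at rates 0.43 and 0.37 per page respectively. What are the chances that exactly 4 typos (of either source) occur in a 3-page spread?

Independent Poisson processes superpose: combined rate λ = 0.43 + 0.37 = 0.8 per page.
Over the interval, μ = 0.8 × 3 = 2.4 (a 3-page spread = 3 pages).
P(N = 4) = e^(−2.4) · 2.4^4/4! ≈ 0.1254.

0.1254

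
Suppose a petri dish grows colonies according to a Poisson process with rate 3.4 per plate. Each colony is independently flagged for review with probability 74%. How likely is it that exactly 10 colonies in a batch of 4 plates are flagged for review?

Thinning: the colonies that are flagged for review themselves form a Poisson process with rate 0.74 × 3.4 = 2.516 per plate.
Over the interval, μ = 2.516 × 4 = 10.064 (a batch of 4 plates = 4 plates).
P(N = 10) = e^(−10.064) · 10.064^10/10! ≈ 0.1251.

0.1251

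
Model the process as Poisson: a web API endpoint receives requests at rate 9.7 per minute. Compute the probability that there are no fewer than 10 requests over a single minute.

0.5040

With mean μ = 9.7 per minute,
P(N ≥ 10) = 1 − P(N ≤ 9) = 1 − Σ_{j=0}^{9} e^(−μ) μ^j/j! ≈ 0.5040.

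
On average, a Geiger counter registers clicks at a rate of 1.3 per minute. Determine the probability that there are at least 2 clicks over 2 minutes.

Over the interval, μ = 1.3 × 2 = 2.6 (2 minutes).
P(N ≥ 2) = 1 − P(N ≤ 1) = 1 − Σ_{j=0}^{1} e^(−μ) μ^j/j! ≈ 0.7326.

0.7326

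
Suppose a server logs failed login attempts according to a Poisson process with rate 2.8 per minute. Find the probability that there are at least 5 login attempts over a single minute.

0.1523

With mean μ = 2.8 per minute,
P(N ≥ 5) = 1 − P(N ≤ 4) = 1 − Σ_{j=0}^{4} e^(−μ) μ^j/j! ≈ 0.1523.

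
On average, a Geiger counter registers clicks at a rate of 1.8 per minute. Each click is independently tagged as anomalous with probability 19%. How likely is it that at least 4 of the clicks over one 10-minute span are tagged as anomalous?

Thinning: the clicks that are tagged as anomalous themselves form a Poisson process with rate 0.19 × 1.8 = 0.342 per minute.
Over the interval, μ = 0.342 × 10 = 3.42 (a 10-minute span = 10 minutes).
P(N ≥ 4) = 1 − P(N ≤ 3) ≈ 0.4460.

0.4460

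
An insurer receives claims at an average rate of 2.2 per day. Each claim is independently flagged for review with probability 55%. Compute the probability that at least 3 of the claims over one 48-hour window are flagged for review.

0.4355

Thinning: the claims that are flagged for review themselves form a Poisson process with rate 0.55 × 2.2 = 1.21 per day.
Over the interval, μ = 1.21 × 2 = 2.42 (a 48-hour window = 2 days).
P(N ≥ 3) = 1 − P(N ≤ 2) ≈ 0.4355.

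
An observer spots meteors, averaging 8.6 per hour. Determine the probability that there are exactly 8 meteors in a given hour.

With mean μ = 8.6 per hour,
P(N = 8) = e^(−μ) μ^8/8! = e^(−8.6) · 8.6^8/40320 ≈ 0.1366.

0.1366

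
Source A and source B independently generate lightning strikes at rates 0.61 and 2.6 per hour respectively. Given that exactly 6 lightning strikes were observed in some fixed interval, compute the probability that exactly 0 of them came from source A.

Given the total, each event is independently from source A with probability p = λ_A/(λ_A+λ_B) = 0.61/3.21 ≈ 0.1900.
So K ~ Binomial(6, 0.61/3.21): P(K = 0) = C(6,0) · (0.61/3.21)^0 · (2.6/3.21)^6 ≈ 0.2824.

0.2824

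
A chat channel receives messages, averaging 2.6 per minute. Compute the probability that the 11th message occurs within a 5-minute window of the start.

0.7483

Over the interval, μ = 2.6 × 5 = 13 (a 5-minute window = 5 minutes).
The 11th arrival falls in the interval iff at least 11 events occur there: P(S_11 ≤ t) = P(N ≥ 11) = 1 − P(N ≤ 10) ≈ 0.7483.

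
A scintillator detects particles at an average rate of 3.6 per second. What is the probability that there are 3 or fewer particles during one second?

0.5152

With mean μ = 3.6 per second,
P(N ≤ 3) = Σ_{j=0}^{3} e^(−μ) μ^j/j! ≈ 0.5152.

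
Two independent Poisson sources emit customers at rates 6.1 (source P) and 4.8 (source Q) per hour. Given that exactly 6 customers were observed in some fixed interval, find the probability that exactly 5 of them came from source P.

0.1450

Given the total, each event is independently from source P with probability p = λ_P/(λ_P+λ_Q) = 6.1/10.9 ≈ 0.5596.
So K ~ Binomial(6, 6.1/10.9): P(K = 5) = C(6,5) · (6.1/10.9)^5 · (4.8/10.9)^1 ≈ 0.1450.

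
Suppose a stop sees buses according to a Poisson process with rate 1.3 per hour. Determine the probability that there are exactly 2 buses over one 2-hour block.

Over the interval, μ = 1.3 × 2 = 2.6 (a 2-hour block = 2 hours).
P(N = 2) = e^(−μ) μ^2/2! = e^(−2.6) · 2.6^2/2 ≈ 0.2510.

0.2510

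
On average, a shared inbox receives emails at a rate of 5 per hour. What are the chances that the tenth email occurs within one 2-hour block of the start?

Over the interval, μ = 5 × 2 = 10 (a 2-hour block = 2 hours).
The tenth arrival falls in the interval iff at least 10 events occur there: P(S_10 ≤ t) = P(N ≥ 10) = 1 − P(N ≤ 9) ≈ 0.5421.

0.5421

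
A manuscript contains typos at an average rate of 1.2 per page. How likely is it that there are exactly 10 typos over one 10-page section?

Over the interval, μ = 1.2 × 10 = 12 (a 10-page section = 10 pages).
P(N = 10) = e^(−μ) μ^10/10! = e^(−12) · 12^10/3628800 ≈ 0.1048.

0.1048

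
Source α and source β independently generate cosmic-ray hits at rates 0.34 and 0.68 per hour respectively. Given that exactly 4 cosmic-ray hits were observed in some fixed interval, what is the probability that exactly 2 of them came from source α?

Given the total, each event is independently from source α with probability p = λ_α/(λ_α+λ_β) = 0.34/1.02 ≈ 0.3333.
So K ~ Binomial(4, 0.34/1.02): P(K = 2) = C(4,2) · (0.34/1.02)^2 · (0.68/1.02)^2 ≈ 0.2963.

0.2963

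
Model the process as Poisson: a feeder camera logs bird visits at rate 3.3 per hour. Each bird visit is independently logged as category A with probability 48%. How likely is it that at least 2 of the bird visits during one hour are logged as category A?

0.4699

Thinning: the bird visits that are logged as category A themselves form a Poisson process with rate 0.48 × 3.3 = 1.584 per hour.
So μ = 1.584.
P(N ≥ 2) = 1 − P(N ≤ 1) ≈ 0.4699.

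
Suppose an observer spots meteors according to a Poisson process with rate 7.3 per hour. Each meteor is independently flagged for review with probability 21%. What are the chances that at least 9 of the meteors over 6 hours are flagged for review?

Thinning: the meteors that are flagged for review themselves form a Poisson process with rate 0.21 × 7.3 = 1.533 per hour.
Over the interval, μ = 1.533 × 6 = 9.198 (6 hours).
P(N ≥ 9) = 1 − P(N ≤ 8) ≈ 0.5701.

0.5701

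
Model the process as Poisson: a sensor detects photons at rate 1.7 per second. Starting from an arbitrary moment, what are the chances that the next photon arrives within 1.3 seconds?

Inter-arrival times are exponential with rate λ = 1.7 per second.
P(T ≤ 1.3) = 1 − e^(−λt) = 1 − e^(−1.7 × 1.3) = 1 − e^(−2.21) ≈ 0.8903.

0.8903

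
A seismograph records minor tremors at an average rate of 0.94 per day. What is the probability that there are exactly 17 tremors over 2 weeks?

0.0577

Over the interval, μ = 0.94 × 14 = 13.16 (2 weeks = 14 days).
P(N = 17) = e^(−μ) μ^17/17! = e^(−13.16) · 13.16^17/355687428096000 ≈ 0.0577.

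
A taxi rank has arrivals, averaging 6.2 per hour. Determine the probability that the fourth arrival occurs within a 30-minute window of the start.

Over the interval, μ = 6.2 × 0.5 = 3.1 (a 30-minute window = 0.5 hours).
The fourth arrival falls in the interval iff at least 4 events occur there: P(S_4 ≤ t) = P(N ≥ 4) = 1 − P(N ≤ 3) ≈ 0.3752.

0.3752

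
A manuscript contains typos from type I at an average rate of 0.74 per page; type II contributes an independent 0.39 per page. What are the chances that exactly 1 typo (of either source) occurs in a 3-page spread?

Independent Poisson processes superpose: combined rate λ = 0.74 + 0.39 = 1.13 per page.
Over the interval, μ = 1.13 × 3 = 3.39 (a 3-page spread = 3 pages).
P(N = 1) = e^(−3.39) · 3.39^1/1! ≈ 0.1143.

0.1143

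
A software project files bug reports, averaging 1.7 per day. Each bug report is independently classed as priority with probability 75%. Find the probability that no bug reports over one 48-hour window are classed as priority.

Thinning: the bug reports that are classed as priority themselves form a Poisson process with rate 0.75 × 1.7 = 1.275 per day.
Over the interval, μ = 1.275 × 2 = 2.55 (a 48-hour window = 2 days).
P(N = 0) = e^(−2.55) · 2.55^0/0! ≈ 0.0781.

0.0781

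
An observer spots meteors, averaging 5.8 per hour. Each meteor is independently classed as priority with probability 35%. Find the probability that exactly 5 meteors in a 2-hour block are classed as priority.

0.1586

Thinning: the meteors that are classed as priority themselves form a Poisson process with rate 0.35 × 5.8 = 2.03 per hour.
Over the interval, μ = 2.03 × 2 = 4.06 (a 2-hour block = 2 hours).
P(N = 5) = e^(−4.06) · 4.06^5/5! ≈ 0.1586.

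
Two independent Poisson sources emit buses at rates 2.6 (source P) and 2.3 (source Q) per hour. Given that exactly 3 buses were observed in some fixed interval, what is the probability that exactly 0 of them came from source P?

Given the total, each event is independently from source P with probability p = λ_P/(λ_P+λ_Q) = 2.6/4.9 ≈ 0.5306.
So K ~ Binomial(3, 2.6/4.9): P(K = 0) = C(3,0) · (2.6/4.9)^0 · (2.3/4.9)^3 ≈ 0.1034.

0.1034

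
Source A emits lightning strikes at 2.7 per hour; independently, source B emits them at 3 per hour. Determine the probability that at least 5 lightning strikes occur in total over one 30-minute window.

Independent Poisson processes superpose: combined rate λ = 2.7 + 3 = 5.7 per hour.
Over the interval, μ = 5.7 × 0.5 = 2.85 (a 30-minute window = 0.5 hours).
P(N ≥ 5) = 1 − P(N ≤ 4) ≈ 0.1602.

0.1602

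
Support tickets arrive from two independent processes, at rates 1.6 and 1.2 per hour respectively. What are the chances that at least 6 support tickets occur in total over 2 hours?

0.4881

Independent Poisson processes superpose: combined rate λ = 1.6 + 1.2 = 2.8 per hour.
Over the interval, μ = 2.8 × 2 = 5.6 (2 hours).
P(N ≥ 6) = 1 − P(N ≤ 5) ≈ 0.4881.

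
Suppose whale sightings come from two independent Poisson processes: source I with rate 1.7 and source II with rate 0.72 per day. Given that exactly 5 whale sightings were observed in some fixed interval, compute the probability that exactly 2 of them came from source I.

Given the total, each event is independently from source I with probability p = λ_I/(λ_I+λ_II) = 1.7/2.42 ≈ 0.7025.
So K ~ Binomial(5, 1.7/2.42): P(K = 2) = C(5,2) · (1.7/2.42)^2 · (0.72/2.42)^3 ≈ 0.1300.

0.1300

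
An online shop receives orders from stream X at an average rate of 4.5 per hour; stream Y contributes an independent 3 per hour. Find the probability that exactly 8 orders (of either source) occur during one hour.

0.1373

Independent Poisson processes superpose: combined rate λ = 4.5 + 3 = 7.5 per hour.
So μ = 7.5.
P(N = 8) = e^(−7.5) · 7.5^8/8! ≈ 0.1373.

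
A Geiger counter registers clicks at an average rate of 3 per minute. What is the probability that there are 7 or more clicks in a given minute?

With mean μ = 3 per minute,
P(N ≥ 7) = 1 − P(N ≤ 6) = 1 − Σ_{j=0}^{6} e^(−μ) μ^j/j! ≈ 0.0335.

0.0335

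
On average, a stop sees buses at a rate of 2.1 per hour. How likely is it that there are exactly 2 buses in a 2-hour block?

0.1323

Over the interval, μ = 2.1 × 2 = 4.2 (a 2-hour block = 2 hours).
P(N = 2) = e^(−μ) μ^2/2! = e^(−4.2) · 4.2^2/2 ≈ 0.1323.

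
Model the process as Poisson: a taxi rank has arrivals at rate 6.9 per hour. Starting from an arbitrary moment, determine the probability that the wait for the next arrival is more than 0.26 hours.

0.1663

The wait for the next event is exponential with rate λ = 6.9 per hour.
P(T > 0.26) = e^(−λt) = e^(−6.9 × 0.26) = e^(−1.794) ≈ 0.1663.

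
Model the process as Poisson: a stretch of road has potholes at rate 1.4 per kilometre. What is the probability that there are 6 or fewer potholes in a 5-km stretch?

0.4497

Over the interval, μ = 1.4 × 5 = 7 (a 5-km stretch = 5 kilometres).
P(N ≤ 6) = Σ_{j=0}^{6} e^(−μ) μ^j/j! ≈ 0.4497.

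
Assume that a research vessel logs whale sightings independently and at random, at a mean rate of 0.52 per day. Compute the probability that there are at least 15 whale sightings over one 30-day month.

0.5944

Over the interval, μ = 0.52 × 30 = 15.6 (a 30-day month = 30 days).
P(N ≥ 15) = 1 − P(N ≤ 14) = 1 − Σ_{j=0}^{14} e^(−μ) μ^j/j! ≈ 0.5944.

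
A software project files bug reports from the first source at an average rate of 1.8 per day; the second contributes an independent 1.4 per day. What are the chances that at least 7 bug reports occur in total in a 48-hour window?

0.4577

Independent Poisson processes superpose: combined rate λ = 1.8 + 1.4 = 3.2 per day.
Over the interval, μ = 3.2 × 2 = 6.4 (a 48-hour window = 2 days).
P(N ≥ 7) = 1 − P(N ≤ 6) ≈ 0.4577.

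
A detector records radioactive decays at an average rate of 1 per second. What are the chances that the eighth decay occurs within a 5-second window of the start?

Over the interval, μ = 1 × 5 = 5 (a 5-second window = 5 seconds).
The eighth arrival falls in the interval iff at least 8 events occur there: P(S_8 ≤ t) = P(N ≥ 8) = 1 − P(N ≤ 7) ≈ 0.1334.

0.1334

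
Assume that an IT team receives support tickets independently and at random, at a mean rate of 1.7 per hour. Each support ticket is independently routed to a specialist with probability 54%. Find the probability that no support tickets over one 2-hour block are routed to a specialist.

Thinning: the support tickets that are routed to a specialist themselves form a Poisson process with rate 0.54 × 1.7 = 0.918 per hour.
Over the interval, μ = 0.918 × 2 = 1.836 (a 2-hour block = 2 hours).
P(N = 0) = e^(−1.836) · 1.836^0/0! ≈ 0.1595.

0.1595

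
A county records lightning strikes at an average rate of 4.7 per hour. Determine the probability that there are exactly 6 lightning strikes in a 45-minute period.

0.0785

Over the interval, μ = 4.7 × 0.75 = 3.525 (a 45-minute period = 0.75 hours).
P(N = 6) = e^(−μ) μ^6/6! = e^(−3.525) · 3.525^6/720 ≈ 0.0785.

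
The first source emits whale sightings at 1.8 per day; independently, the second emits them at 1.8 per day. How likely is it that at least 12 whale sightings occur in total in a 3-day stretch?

Independent Poisson processes superpose: combined rate λ = 1.8 + 1.8 = 3.6 per day.
Over the interval, μ = 3.6 × 3 = 10.8 (a 3-day stretch = 3 days).
P(N ≥ 12) = 1 − P(N ≤ 11) ≈ 0.3969.

0.3969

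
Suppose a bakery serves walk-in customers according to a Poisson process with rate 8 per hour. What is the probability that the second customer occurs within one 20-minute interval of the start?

0.7452

Over the interval, μ = 8 × 1/3 ≈ 2.66667 (a 20-minute interval = 1/3 hours).
The second arrival falls in the interval iff at least 2 events occur there: P(S_2 ≤ t) = P(N ≥ 2) = 1 − P(N ≤ 1) ≈ 0.7452.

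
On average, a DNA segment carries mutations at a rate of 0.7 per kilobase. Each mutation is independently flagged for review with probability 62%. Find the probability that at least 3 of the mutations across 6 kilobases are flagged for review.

Thinning: the mutations that are flagged for review themselves form a Poisson process with rate 0.62 × 0.7 = 0.434 per kilobase.
Over the interval, μ = 0.434 × 6 = 2.604 (6 kilobases).
P(N ≥ 3) = 1 − P(N ≤ 2) ≈ 0.4826.

0.4826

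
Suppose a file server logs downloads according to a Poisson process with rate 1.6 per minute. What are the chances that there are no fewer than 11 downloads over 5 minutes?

Over the interval, μ = 1.6 × 5 = 8 (5 minutes).
P(N ≥ 11) = 1 − P(N ≤ 10) = 1 − Σ_{j=0}^{10} e^(−μ) μ^j/j! ≈ 0.1841.

0.1841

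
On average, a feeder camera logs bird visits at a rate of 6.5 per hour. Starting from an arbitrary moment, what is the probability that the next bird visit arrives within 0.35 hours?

Inter-arrival times are exponential with rate λ = 6.5 per hour.
P(T ≤ 0.35) = 1 − e^(−λt) = 1 − e^(−6.5 × 0.35) = 1 − e^(−2.275) ≈ 0.8972.

0.8972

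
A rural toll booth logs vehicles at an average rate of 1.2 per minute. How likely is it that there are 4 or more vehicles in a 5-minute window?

Over the interval, μ = 1.2 × 5 = 6 (a 5-minute window = 5 minutes).
P(N ≥ 4) = 1 − P(N ≤ 3) = 1 − Σ_{j=0}^{3} e^(−μ) μ^j/j! ≈ 0.8488.

0.8488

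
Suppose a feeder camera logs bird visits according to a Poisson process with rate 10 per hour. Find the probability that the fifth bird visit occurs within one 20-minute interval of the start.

Over the interval, μ = 10 × 1/3 ≈ 3.33333 (a 20-minute interval = 1/3 hours).
The fifth arrival falls in the interval iff at least 5 events occur there: P(S_5 ≤ t) = P(N ≥ 5) = 1 − P(N ≤ 4) ≈ 0.2435.

0.2435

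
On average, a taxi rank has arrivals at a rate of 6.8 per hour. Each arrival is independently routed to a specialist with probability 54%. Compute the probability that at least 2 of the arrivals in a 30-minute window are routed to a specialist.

Thinning: the arrivals that are routed to a specialist themselves form a Poisson process with rate 0.54 × 6.8 = 3.672 per hour.
Over the interval, μ = 3.672 × 0.5 = 1.836 (a 30-minute window = 0.5 hours).
P(N ≥ 2) = 1 − P(N ≤ 1) ≈ 0.5478.

0.5478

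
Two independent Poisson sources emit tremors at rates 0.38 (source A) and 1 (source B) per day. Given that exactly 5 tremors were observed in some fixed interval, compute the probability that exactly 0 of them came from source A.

0.1998

Given the total, each event is independently from source A with probability p = λ_A/(λ_A+λ_B) = 0.38/1.38 ≈ 0.2754.
So K ~ Binomial(5, 0.38/1.38): P(K = 0) = C(5,0) · (0.38/1.38)^0 · (1/1.38)^5 ≈ 0.1998.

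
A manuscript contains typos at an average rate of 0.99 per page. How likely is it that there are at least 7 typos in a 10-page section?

Over the interval, μ = 0.99 × 10 = 9.9 (a 10-page section = 10 pages).
P(N ≥ 7) = 1 − P(N ≤ 6) = 1 − Σ_{j=0}^{6} e^(−μ) μ^j/j! ≈ 0.8634.

0.8634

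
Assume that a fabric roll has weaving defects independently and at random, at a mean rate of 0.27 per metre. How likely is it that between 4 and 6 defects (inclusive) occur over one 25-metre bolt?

0.3918

Over the interval, μ = 0.27 × 25 = 6.75 (a 25-metre bolt = 25 metres).
P(4 ≤ N ≤ 6) = Σ_{j=4}^{6} e^(−6.75) · 6.75^j/j! ≈ 0.3918.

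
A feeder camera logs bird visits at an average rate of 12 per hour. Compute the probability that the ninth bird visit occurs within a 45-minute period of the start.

0.5443

Over the interval, μ = 12 × 0.75 = 9 (a 45-minute period = 0.75 hours).
The ninth arrival falls in the interval iff at least 9 events occur there: P(S_9 ≤ t) = P(N ≥ 9) = 1 − P(N ≤ 8) ≈ 0.5443.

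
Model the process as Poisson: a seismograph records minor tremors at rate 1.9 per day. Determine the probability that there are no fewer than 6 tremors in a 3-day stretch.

Over the interval, μ = 1.9 × 3 = 5.7 (a 3-day stretch = 3 days).
P(N ≥ 6) = 1 − P(N ≤ 5) = 1 − Σ_{j=0}^{5} e^(−μ) μ^j/j! ≈ 0.5050.

0.5050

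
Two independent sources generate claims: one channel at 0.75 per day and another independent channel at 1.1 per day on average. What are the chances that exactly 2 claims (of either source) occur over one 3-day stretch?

Independent Poisson processes superpose: combined rate λ = 0.75 + 1.1 = 1.85 per day.
Over the interval, μ = 1.85 × 3 = 5.55 (a 3-day stretch = 3 days).
P(N = 2) = e^(−5.55) · 5.55^2/2! ≈ 0.0599.

0.0599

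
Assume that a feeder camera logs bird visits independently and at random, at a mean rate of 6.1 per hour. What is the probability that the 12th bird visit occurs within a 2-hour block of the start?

Over the interval, μ = 6.1 × 2 = 12.2 (a 2-hour block = 2 hours).
The 12th arrival falls in the interval iff at least 12 events occur there: P(S_12 ≤ t) = P(N ≥ 12) = 1 − P(N ≤ 11) ≈ 0.5611.

0.5611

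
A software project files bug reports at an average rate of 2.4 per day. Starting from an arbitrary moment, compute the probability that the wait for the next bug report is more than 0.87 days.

The wait for the next event is exponential with rate λ = 2.4 per day.
P(T > 0.87) = e^(−λt) = e^(−2.4 × 0.87) = e^(−2.088) ≈ 0.1239.

0.1239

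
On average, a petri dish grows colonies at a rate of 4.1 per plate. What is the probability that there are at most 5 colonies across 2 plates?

0.1736

Over the interval, μ = 4.1 × 2 = 8.2 (2 plates).
P(N ≤ 5) = Σ_{j=0}^{5} e^(−μ) μ^j/j! ≈ 0.1736.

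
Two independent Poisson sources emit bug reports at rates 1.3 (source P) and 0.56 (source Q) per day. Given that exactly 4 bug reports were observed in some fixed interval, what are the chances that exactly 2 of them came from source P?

0.2657

Given the total, each event is independently from source P with probability p = λ_P/(λ_P+λ_Q) = 1.3/1.86 ≈ 0.6989.
So K ~ Binomial(4, 1.3/1.86): P(K = 2) = C(4,2) · (1.3/1.86)^2 · (0.56/1.86)^2 ≈ 0.2657.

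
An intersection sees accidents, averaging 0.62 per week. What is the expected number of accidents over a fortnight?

1.24

E[N] = λt = 0.62 × 2 = 1.24 (a fortnight = 2 weeks).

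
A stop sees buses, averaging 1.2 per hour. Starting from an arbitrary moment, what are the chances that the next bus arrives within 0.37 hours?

0.3585

Inter-arrival times are exponential with rate λ = 1.2 per hour.
P(T ≤ 0.37) = 1 − e^(−λt) = 1 − e^(−1.2 × 0.37) = 1 − e^(−0.444) ≈ 0.3585.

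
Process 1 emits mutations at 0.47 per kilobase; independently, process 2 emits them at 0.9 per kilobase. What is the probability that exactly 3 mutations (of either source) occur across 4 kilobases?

0.1144

Independent Poisson processes superpose: combined rate λ = 0.47 + 0.9 = 1.37 per kilobase.
Over the interval, μ = 1.37 × 4 = 5.48 (4 kilobases).
P(N = 3) = e^(−5.48) · 5.48^3/3! ≈ 0.1144.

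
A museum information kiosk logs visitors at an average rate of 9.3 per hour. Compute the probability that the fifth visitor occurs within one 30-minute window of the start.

0.4961

Over the interval, μ = 9.3 × 0.5 = 4.65 (a 30-minute window = 0.5 hours).
The fifth arrival falls in the interval iff at least 5 events occur there: P(S_5 ≤ t) = P(N ≥ 5) = 1 − P(N ≤ 4) ≈ 0.4961.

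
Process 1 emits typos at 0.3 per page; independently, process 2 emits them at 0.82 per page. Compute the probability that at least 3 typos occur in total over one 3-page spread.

Independent Poisson processes superpose: combined rate λ = 0.3 + 0.82 = 1.12 per page.
Over the interval, μ = 1.12 × 3 = 3.36 (a 3-page spread = 3 pages).
P(N ≥ 3) = 1 − P(N ≤ 2) ≈ 0.6525.

0.6525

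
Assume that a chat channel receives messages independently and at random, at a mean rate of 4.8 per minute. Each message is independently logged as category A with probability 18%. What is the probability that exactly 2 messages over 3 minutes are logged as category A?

Thinning: the messages that are logged as category A themselves form a Poisson process with rate 0.18 × 4.8 = 0.864 per minute.
Over the interval, μ = 0.864 × 3 = 2.592 (3 minutes).
P(N = 2) = e^(−2.592) · 2.592^2/2! ≈ 0.2515.

0.2515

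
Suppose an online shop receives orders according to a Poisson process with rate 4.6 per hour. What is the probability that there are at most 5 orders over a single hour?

0.6858

With mean μ = 4.6 per hour,
P(N ≤ 5) = Σ_{j=0}^{5} e^(−μ) μ^j/j! ≈ 0.6858.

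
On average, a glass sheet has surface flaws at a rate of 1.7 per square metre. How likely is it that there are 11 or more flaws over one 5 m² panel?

Over the interval, μ = 1.7 × 5 = 8.5 (a 5 m² panel = 5 square metres).
P(N ≥ 11) = 1 − P(N ≤ 10) = 1 − Σ_{j=0}^{10} e^(−μ) μ^j/j! ≈ 0.2366.

0.2366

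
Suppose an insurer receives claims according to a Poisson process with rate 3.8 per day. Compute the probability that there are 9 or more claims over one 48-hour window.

Over the interval, μ = 3.8 × 2 = 7.6 (a 48-hour window = 2 days).
P(N ≥ 9) = 1 − P(N ≤ 8) = 1 − Σ_{j=0}^{8} e^(−μ) μ^j/j! ≈ 0.3518.

0.3518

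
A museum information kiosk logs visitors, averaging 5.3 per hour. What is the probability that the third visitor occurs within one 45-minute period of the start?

0.7582

Over the interval, μ = 5.3 × 0.75 = 3.975 (a 45-minute period = 0.75 hours).
The third arrival falls in the interval iff at least 3 events occur there: P(S_3 ≤ t) = P(N ≥ 3) = 1 − P(N ≤ 2) ≈ 0.7582.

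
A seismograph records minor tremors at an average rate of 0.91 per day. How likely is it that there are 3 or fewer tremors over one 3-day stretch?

0.7075

Over the interval, μ = 0.91 × 3 = 2.73 (a 3-day stretch = 3 days).
P(N ≤ 3) = Σ_{j=0}^{3} e^(−μ) μ^j/j! ≈ 0.7075.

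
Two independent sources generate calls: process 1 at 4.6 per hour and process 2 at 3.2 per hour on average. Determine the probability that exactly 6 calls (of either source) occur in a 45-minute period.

Independent Poisson processes superpose: combined rate λ = 4.6 + 3.2 = 7.8 per hour.
Over the interval, μ = 7.8 × 0.75 = 5.85 (a 45-minute period = 0.75 hours).
P(N = 6) = e^(−5.85) · 5.85^6/6! ≈ 0.1603.

0.1603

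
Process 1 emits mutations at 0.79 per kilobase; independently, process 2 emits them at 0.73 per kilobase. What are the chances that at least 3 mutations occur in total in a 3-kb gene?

0.8331

Independent Poisson processes superpose: combined rate λ = 0.79 + 0.73 = 1.52 per kilobase.
Over the interval, μ = 1.52 × 3 = 4.56 (a 3-kb gene = 3 kilobases).
P(N ≥ 3) = 1 − P(N ≤ 2) ≈ 0.8331.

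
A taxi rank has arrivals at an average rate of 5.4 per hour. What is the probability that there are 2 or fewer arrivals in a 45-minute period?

Over the interval, μ = 5.4 × 0.75 = 4.05 (a 45-minute period = 0.75 hours).
P(N ≤ 2) = Σ_{j=0}^{2} e^(−μ) μ^j/j! ≈ 0.2309.

0.2309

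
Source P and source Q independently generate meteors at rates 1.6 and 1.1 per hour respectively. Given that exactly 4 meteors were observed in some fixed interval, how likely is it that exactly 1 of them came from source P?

Given the total, each event is independently from source P with probability p = λ_P/(λ_P+λ_Q) = 1.6/2.7 ≈ 0.5926.
So K ~ Binomial(4, 1.6/2.7): P(K = 1) = C(4,1) · (1.6/2.7)^1 · (1.1/2.7)^3 ≈ 0.1603.

0.1603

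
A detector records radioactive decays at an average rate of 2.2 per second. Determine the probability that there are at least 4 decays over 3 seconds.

0.8948

Over the interval, μ = 2.2 × 3 = 6.6 (3 seconds).
P(N ≥ 4) = 1 − P(N ≤ 3) = 1 − Σ_{j=0}^{3} e^(−μ) μ^j/j! ≈ 0.8948.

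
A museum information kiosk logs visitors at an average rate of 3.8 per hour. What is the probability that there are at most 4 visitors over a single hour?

With mean μ = 3.8 per hour,
P(N ≤ 4) = Σ_{j=0}^{4} e^(−μ) μ^j/j! ≈ 0.6678.

0.6678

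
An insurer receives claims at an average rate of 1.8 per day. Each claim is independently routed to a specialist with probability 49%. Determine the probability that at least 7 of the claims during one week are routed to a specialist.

Thinning: the claims that are routed to a specialist themselves form a Poisson process with rate 0.49 × 1.8 = 0.882 per day.
Over the interval, μ = 0.882 × 7 = 6.174 (a week = 7 days).
P(N ≥ 7) = 1 − P(N ≤ 6) ≈ 0.4216.

0.4216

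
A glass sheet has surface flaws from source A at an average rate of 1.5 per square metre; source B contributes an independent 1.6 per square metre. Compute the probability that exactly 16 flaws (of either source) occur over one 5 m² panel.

Independent Poisson processes superpose: combined rate λ = 1.5 + 1.6 = 3.1 per square metre.
Over the interval, μ = 3.1 × 5 = 15.5 (a 5 m² panel = 5 square metres).
P(N = 16) = e^(−15.5) · 15.5^16/16! ≈ 0.0984.

0.0984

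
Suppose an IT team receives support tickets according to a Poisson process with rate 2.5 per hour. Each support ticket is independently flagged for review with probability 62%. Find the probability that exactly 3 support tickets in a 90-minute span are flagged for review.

Thinning: the support tickets that are flagged for review themselves form a Poisson process with rate 0.62 × 2.5 = 1.55 per hour.
Over the interval, μ = 1.55 × 1.5 = 2.325 (a 90-minute span = 1.5 hours).
P(N = 3) = e^(−2.325) · 2.325^3/3! ≈ 0.2048.

0.2048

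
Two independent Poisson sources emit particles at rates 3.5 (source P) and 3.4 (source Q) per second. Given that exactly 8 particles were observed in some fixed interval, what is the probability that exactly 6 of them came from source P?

Given the total, each event is independently from source P with probability p = λ_P/(λ_P+λ_Q) = 3.5/6.9 ≈ 0.5072.
So K ~ Binomial(8, 3.5/6.9): P(K = 6) = C(8,6) · (3.5/6.9)^6 · (3.4/6.9)^2 ≈ 0.1158.

0.1158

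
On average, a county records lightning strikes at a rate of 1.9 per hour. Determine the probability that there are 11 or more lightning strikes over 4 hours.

0.1465

Over the interval, μ = 1.9 × 4 = 7.6 (4 hours).
P(N ≥ 11) = 1 − P(N ≤ 10) = 1 − Σ_{j=0}^{10} e^(−μ) μ^j/j! ≈ 0.1465.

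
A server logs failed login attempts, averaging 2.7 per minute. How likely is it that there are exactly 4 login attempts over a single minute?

With mean μ = 2.7 per minute,
P(N = 4) = e^(−μ) μ^4/4! = e^(−2.7) · 2.7^4/24 ≈ 0.1488.

0.1488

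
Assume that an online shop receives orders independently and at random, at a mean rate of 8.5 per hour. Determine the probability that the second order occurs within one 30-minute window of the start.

Over the interval, μ = 8.5 × 0.5 = 4.25 (a 30-minute window = 0.5 hours).
The second arrival falls in the interval iff at least 2 events occur there: P(S_2 ≤ t) = P(N ≥ 2) = 1 − P(N ≤ 1) ≈ 0.9251.

0.9251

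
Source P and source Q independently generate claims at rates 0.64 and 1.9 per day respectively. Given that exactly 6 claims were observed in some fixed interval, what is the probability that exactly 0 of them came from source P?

0.1752

Given the total, each event is independently from source P with probability p = λ_P/(λ_P+λ_Q) = 0.64/2.54 ≈ 0.2520.
So K ~ Binomial(6, 0.64/2.54): P(K = 0) = C(6,0) · (0.64/2.54)^0 · (1.9/2.54)^6 ≈ 0.1752.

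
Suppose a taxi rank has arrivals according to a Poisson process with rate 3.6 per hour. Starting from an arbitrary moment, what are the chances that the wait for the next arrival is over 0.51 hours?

The wait for the next event is exponential with rate λ = 3.6 per hour.
P(T > 0.51) = e^(−λt) = e^(−3.6 × 0.51) = e^(−1.836) ≈ 0.1595.

0.1595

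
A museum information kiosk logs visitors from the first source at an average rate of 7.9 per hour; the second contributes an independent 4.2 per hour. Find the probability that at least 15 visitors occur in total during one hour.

0.2371

Independent Poisson processes superpose: combined rate λ = 7.9 + 4.2 = 12.1 per hour.
So μ = 12.1.
P(N ≥ 15) = 1 − P(N ≤ 14) ≈ 0.2371.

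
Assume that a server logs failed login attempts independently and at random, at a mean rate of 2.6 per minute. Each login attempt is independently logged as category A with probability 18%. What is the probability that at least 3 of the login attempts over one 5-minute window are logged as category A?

0.4145

Thinning: the login attempts that are logged as category A themselves form a Poisson process with rate 0.18 × 2.6 = 0.468 per minute.
Over the interval, μ = 0.468 × 5 = 2.34 (a 5-minute window = 5 minutes).
P(N ≥ 3) = 1 − P(N ≤ 2) ≈ 0.4145.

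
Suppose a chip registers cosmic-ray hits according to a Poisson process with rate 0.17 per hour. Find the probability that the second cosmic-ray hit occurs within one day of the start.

Over the interval, μ = 0.17 × 24 = 4.08 (a day = 24 hours).
The second arrival falls in the interval iff at least 2 events occur there: P(S_2 ≤ t) = P(N ≥ 2) = 1 − P(N ≤ 1) ≈ 0.9141.

0.9141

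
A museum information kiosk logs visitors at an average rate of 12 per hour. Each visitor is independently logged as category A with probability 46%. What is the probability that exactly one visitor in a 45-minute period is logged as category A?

Thinning: the visitors that are logged as category A themselves form a Poisson process with rate 0.46 × 12 = 5.52 per hour.
Over the interval, μ = 5.52 × 0.75 = 4.14 (a 45-minute period = 0.75 hours).
P(N = 1) = e^(−4.14) · 4.14^1/1! ≈ 0.0659.

0.0659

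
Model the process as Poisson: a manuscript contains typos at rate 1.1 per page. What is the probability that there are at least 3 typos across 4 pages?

Over the interval, μ = 1.1 × 4 = 4.4 (4 pages).
P(N ≥ 3) = 1 − P(N ≤ 2) = 1 − Σ_{j=0}^{2} e^(−μ) μ^j/j! ≈ 0.8149.

0.8149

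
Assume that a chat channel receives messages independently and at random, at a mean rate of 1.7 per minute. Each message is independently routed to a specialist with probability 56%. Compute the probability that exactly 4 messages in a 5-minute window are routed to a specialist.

Thinning: the messages that are routed to a specialist themselves form a Poisson process with rate 0.56 × 1.7 = 0.952 per minute.
Over the interval, μ = 0.952 × 5 = 4.76 (a 5-minute window = 5 minutes).
P(N = 4) = e^(−4.76) · 4.76^4/4! ≈ 0.1832.

0.1832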